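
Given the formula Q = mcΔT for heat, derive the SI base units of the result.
Units of each symbol in Q = mcΔT:
  m (mass): kg
  c (specific heat capacity, in J/(kg·K)): m²/(s²·K)
  ΔT (temperature change): K

Multiplying the contributions: [kg] · [m²/(s²·K)] · [K]
Adding exponents of each base unit: kg: 1, m: 2, s: -2
SI base units of heat: kg·m²/s²

Answer: kg·m²/s²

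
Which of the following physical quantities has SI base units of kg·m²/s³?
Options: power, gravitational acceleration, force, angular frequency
Checking the SI base units of each option:
  power (P = W/t): kg·m²/s³  ✓ matches
  gravitational acceleration (g = GM/r²): m/s²  ✗
  force (F = ma): kg·m/s²  ✗
  angular frequency (ω = 2πf): 1/s  ✗

Only power has units kg·m²/s³.

Answer: power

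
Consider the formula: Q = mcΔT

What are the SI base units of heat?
Units of each symbol in Q = mcΔT:
  m (mass): kg
  c (specific heat capacity, in J/(kg·K)): m²/(s²·K)
  ΔT (temperature change): K

Multiplying the contributions: [kg] · [m²/(s²·K)] · [K]
Adding exponents of each base unit: kg: 1, m: 2, s: -2
SI base units of heat: kg·m²/s²

Answer: kg·m²/s²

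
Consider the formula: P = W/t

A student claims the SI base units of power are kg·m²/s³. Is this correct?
Units of each symbol in P = W/t:
  W (work): kg·m²/s²
  t (time): s  → in the denominator, contributes 1/s

Multiplying the contributions: [kg·m²/s²] · [1/s]
Adding exponents of each base unit: kg: 1, m: 2, s: -3
SI base units of power: kg·m²/s³

The claimed units kg·m²/s³ match the derived units, so the claim is correct.

Answer: Yes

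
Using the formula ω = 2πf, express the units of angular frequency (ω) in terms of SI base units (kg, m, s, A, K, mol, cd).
Units of each symbol in ω = 2πf:
  f (frequency): 1/s
  The factor 2π is dimensionless.

Multiplying the contributions: [1/s]
Adding exponents of each base unit: s: -1
SI base units of angular frequency: 1/s

Answer: 1/s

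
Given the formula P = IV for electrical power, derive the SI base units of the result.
Units of each symbol in P = IV:
  I (current): A
  V (voltage, in volts): kg·m²/(s³·A)

Multiplying the contributions: [A] · [kg·m²/(s³·A)]
Adding exponents of each base unit: kg: 1, m: 2, s: -3
SI base units of electrical power: kg·m²/s³

Answer: kg·m²/s³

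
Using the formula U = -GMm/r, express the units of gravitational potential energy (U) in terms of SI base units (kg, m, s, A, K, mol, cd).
Units of each symbol in U = -GMm/r:
  G (gravitational constant): m³/(kg·s²)
  M (mass): kg
  m (mass): kg
  r (distance): m  → in the denominator, contributes 1/m
  The minus sign does not affect the units.

Multiplying the contributions: [m³/(kg·s²)] · [kg] · [kg] · [1/m]
Adding exponents of each base unit: kg: 1, m: 2, s: -2
SI base units of gravitational potential energy: kg·m²/s²

Answer: kg·m²/s²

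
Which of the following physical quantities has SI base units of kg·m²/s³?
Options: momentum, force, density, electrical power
Checking the SI base units of each option:
  momentum (p = mv): kg·m/s  ✗
  force (F = ma): kg·m/s²  ✗
  density (ρ = m/V): kg/m³  ✗
  electrical power (P = IV): kg·m²/s³  ✓ matches

Only electrical power has units kg·m²/s³.

Answer: electrical power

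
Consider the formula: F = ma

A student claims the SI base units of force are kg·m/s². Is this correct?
Units of each symbol in F = ma:
  m (mass): kg
  a (acceleration): m/s²

Multiplying the contributions: [kg] · [m/s²]
Adding exponents of each base unit: kg: 1, m: 1, s: -2
SI base units of force: kg·m/s²

The claimed units kg·m/s² match the derived units, so the claim is correct.

Answer: Yes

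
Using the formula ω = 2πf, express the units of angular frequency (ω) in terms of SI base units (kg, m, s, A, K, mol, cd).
Units of each symbol in ω = 2πf:
  f (frequency): 1/s
  The factor 2π is dimensionless.

Multiplying the contributions: [1/s]
Adding exponents of each base unit: s: -1
SI base units of angular frequency: 1/s

Answer: 1/s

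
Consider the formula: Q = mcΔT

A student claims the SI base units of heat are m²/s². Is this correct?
Units of each symbol in Q = mcΔT:
  m (mass): kg
  c (specific heat capacity, in J/(kg·K)): m²/(s²·K)
  ΔT (temperature change): K

Multiplying the contributions: [kg] · [m²/(s²·K)] · [K]
Adding exponents of each base unit: kg: 1, m: 2, s: -2
SI base units of heat: kg·m²/s²

The claimed units m²/s² (exponents m: 2, s: -2) do not match the derived units kg·m²/s² (exponents kg: 1, m: 2, s: -2), so the claim is incorrect.

Answer: No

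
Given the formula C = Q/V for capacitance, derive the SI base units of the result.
Units of each symbol in C = Q/V:
  Q (charge, in coulombs): s·A
  V (voltage, in volts): kg·m²/(s³·A)  → in the denominator, contributes s³·A/(kg·m²)

Multiplying the contributions: [s·A] · [s³·A/(kg·m²)]
Adding exponents of each base unit: kg: -1, m: -2, s: 4, A: 2
SI base units of capacitance: s⁴·A²/(kg·m²)

Answer: s⁴·A²/(kg·m²)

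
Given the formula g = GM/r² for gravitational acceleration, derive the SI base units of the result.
Units of each symbol in g = GM/r²:
  G (gravitational constant): m³/(kg·s²)
  M (mass): kg
  r (distance): m  → to the power 2 in the denominator, contributes 1/m²

Multiplying the contributions: [m³/(kg·s²)] · [kg] · [1/m²]
Adding exponents of each base unit: m: 1, s: -2
SI base units of gravitational acceleration: m/s²

Answer: m/s²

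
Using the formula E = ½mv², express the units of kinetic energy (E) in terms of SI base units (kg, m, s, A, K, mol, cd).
Units of each symbol in E = ½mv²:
  m (mass): kg
  v (speed): m/s  → to the power 2, contributes m²/s²
  The factor ½ is dimensionless.

Multiplying the contributions: [kg] · [m²/s²]
Adding exponents of each base unit: kg: 1, m: 2, s: -2
SI base units of kinetic energy: kg·m²/s²

Answer: kg·m²/s²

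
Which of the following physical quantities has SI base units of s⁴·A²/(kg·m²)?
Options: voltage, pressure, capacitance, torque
Checking the SI base units of each option:
  voltage (V = IR): kg·m²/(s³·A)  ✗
  pressure (P = F/A): kg/(m·s²)  ✗
  capacitance (C = Q/V): s⁴·A²/(kg·m²)  ✓ matches
  torque (τ = Fr): kg·m²/s²  ✗

Only capacitance has units s⁴·A²/(kg·m²).

Answer: capacitance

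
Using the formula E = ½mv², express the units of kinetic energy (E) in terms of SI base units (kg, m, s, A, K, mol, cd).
Units of each symbol in E = ½mv²:
  m (mass): kg
  v (speed): m/s  → to the power 2, contributes m²/s²
  The factor ½ is dimensionless.

Multiplying the contributions: [kg] · [m²/s²]
Adding exponents of each base unit: kg: 1, m: 2, s: -2
SI base units of kinetic energy: kg·m²/s²

Answer: kg·m²/s²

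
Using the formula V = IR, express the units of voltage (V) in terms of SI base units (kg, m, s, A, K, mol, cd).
Units of each symbol in V = IR:
  I (current): A
  R (resistance, in ohms): kg·m²/(s³·A²)

Multiplying the contributions: [A] · [kg·m²/(s³·A²)]
Adding exponents of each base unit: kg: 1, m: 2, s: -3, A: -1
SI base units of voltage: kg·m²/(s³·A)

Answer: kg·m²/(s³·A)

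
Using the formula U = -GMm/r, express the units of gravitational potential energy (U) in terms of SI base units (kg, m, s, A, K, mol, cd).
Units of each symbol in U = -GMm/r:
  G (gravitational constant): m³/(kg·s²)
  M (mass): kg
  m (mass): kg
  r (distance): m  → in the denominator, contributes 1/m
  The minus sign does not affect the units.

Multiplying the contributions: [m³/(kg·s²)] · [kg] · [kg] · [1/m]
Adding exponents of each base unit: kg: 1, m: 2, s: -2
SI base units of gravitational potential energy: kg·m²/s²

Answer: kg·m²/s²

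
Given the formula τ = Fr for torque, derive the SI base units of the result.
Units of each symbol in τ = Fr:
  F (force): kg·m/s²
  r (lever arm): m

Multiplying the contributions: [kg·m/s²] · [m]
Adding exponents of each base unit: kg: 1, m: 2, s: -2
SI base units of torque: kg·m²/s²

Answer: kg·m²/s²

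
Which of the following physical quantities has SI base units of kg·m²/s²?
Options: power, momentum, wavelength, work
Checking the SI base units of each option:
  power (P = W/t): kg·m²/s³  ✗
  momentum (p = mv): kg·m/s  ✗
  wavelength (λ = v/f): m  ✗
  work (W = Fd): kg·m²/s²  ✓ matches

Only work has units kg·m²/s².

Answer: work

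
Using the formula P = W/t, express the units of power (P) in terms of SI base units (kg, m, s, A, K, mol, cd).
Units of each symbol in P = W/t:
  W (work): kg·m²/s²
  t (time): s  → in the denominator, contributes 1/s

Multiplying the contributions: [kg·m²/s²] · [1/s]
Adding exponents of each base unit: kg: 1, m: 2, s: -3
SI base units of power: kg·m²/s³

Answer: kg·m²/s³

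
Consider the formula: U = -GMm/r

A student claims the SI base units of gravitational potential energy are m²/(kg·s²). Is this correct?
Units of each symbol in U = -GMm/r:
  G (gravitational constant): m³/(kg·s²)
  M (mass): kg
  m (mass): kg
  r (distance): m  → in the denominator, contributes 1/m
  The minus sign does not affect the units.

Multiplying the contributions: [m³/(kg·s²)] · [kg] · [kg] · [1/m]
Adding exponents of each base unit: kg: 1, m: 2, s: -2
SI base units of gravitational potential energy: kg·m²/s²

The claimed units m²/(kg·s²) (exponents kg: -1, m: 2, s: -2) do not match the derived units kg·m²/s² (exponents kg: 1, m: 2, s: -2), so the claim is incorrect.

Answer: No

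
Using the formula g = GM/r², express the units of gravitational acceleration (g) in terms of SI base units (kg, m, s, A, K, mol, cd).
Units of each symbol in g = GM/r²:
  G (gravitational constant): m³/(kg·s²)
  M (mass): kg
  r (distance): m  → to the power 2 in the denominator, contributes 1/m²

Multiplying the contributions: [m³/(kg·s²)] · [kg] · [1/m²]
Adding exponents of each base unit: m: 1, s: -2
SI base units of gravitational acceleration: m/s²

Answer: m/s²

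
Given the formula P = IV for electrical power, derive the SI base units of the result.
Units of each symbol in P = IV:
  I (current): A
  V (voltage, in volts): kg·m²/(s³·A)

Multiplying the contributions: [A] · [kg·m²/(s³·A)]
Adding exponents of each base unit: kg: 1, m: 2, s: -3
SI base units of electrical power: kg·m²/s³

Answer: kg·m²/s³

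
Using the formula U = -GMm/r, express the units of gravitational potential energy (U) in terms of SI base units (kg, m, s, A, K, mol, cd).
Units of each symbol in U = -GMm/r:
  G (gravitational constant): m³/(kg·s²)
  M (mass): kg
  m (mass): kg
  r (distance): m  → in the denominator, contributes 1/m
  The minus sign does not affect the units.

Multiplying the contributions: [m³/(kg·s²)] · [kg] · [kg] · [1/m]
Adding exponents of each base unit: kg: 1, m: 2, s: -2
SI base units of gravitational potential energy: kg·m²/s²

Answer: kg·m²/s²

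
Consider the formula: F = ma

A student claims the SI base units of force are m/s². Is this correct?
Units of each symbol in F = ma:
  m (mass): kg
  a (acceleration): m/s²

Multiplying the contributions: [kg] · [m/s²]
Adding exponents of each base unit: kg: 1, m: 1, s: -2
SI base units of force: kg·m/s²

The claimed units m/s² (exponents m: 1, s: -2) do not match the derived units kg·m/s² (exponents kg: 1, m: 1, s: -2), so the claim is incorrect.

Answer: No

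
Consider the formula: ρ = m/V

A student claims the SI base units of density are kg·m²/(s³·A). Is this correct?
Units of each symbol in ρ = m/V:
  m (mass): kg
  V (volume): m³  → in the denominator, contributes 1/m³

Multiplying the contributions: [kg] · [1/m³]
Adding exponents of each base unit: kg: 1, m: -3
SI base units of density: kg/m³

The claimed units kg·m²/(s³·A) (exponents kg: 1, m: 2, s: -3, A: -1) do not match the derived units kg/m³ (exponents kg: 1, m: -3), so the claim is incorrect.

Answer: No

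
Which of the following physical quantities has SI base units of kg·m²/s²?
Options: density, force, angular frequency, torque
Checking the SI base units of each option:
  density (ρ = m/V): kg/m³  ✗
  force (F = ma): kg·m/s²  ✗
  angular frequency (ω = 2πf): 1/s  ✗
  torque (τ = Fr): kg·m²/s²  ✓ matches

Only torque has units kg·m²/s².

Answer: torque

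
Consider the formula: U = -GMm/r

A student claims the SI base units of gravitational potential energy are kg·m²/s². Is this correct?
Units of each symbol in U = -GMm/r:
  G (gravitational constant): m³/(kg·s²)
  M (mass): kg
  m (mass): kg
  r (distance): m  → in the denominator, contributes 1/m
  The minus sign does not affect the units.

Multiplying the contributions: [m³/(kg·s²)] · [kg] · [kg] · [1/m]
Adding exponents of each base unit: kg: 1, m: 2, s: -2
SI base units of gravitational potential energy: kg·m²/s²

The claimed units kg·m²/s² match the derived units, so the claim is correct.

Answer: Yes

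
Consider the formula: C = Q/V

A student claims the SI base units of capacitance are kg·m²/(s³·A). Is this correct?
Units of each symbol in C = Q/V:
  Q (charge, in coulombs): s·A
  V (voltage, in volts): kg·m²/(s³·A)  → in the denominator, contributes s³·A/(kg·m²)

Multiplying the contributions: [s·A] · [s³·A/(kg·m²)]
Adding exponents of each base unit: kg: -1, m: -2, s: 4, A: 2
SI base units of capacitance: s⁴·A²/(kg·m²)

The claimed units kg·m²/(s³·A) (exponents kg: 1, m: 2, s: -3, A: -1) do not match the derived units s⁴·A²/(kg·m²) (exponents kg: -1, m: -2, s: 4, A: 2), so the claim is incorrect.

Answer: No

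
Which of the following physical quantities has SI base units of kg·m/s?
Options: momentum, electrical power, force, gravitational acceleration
Checking the SI base units of each option:
  momentum (p = mv): kg·m/s  ✓ matches
  electrical power (P = IV): kg·m²/s³  ✗
  force (F = ma): kg·m/s²  ✗
  gravitational acceleration (g = GM/r²): m/s²  ✗

Only momentum has units kg·m/s.

Answer: momentum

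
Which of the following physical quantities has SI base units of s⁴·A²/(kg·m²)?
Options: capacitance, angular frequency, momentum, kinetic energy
Checking the SI base units of each option:
  capacitance (C = Q/V): s⁴·A²/(kg·m²)  ✓ matches
  angular frequency (ω = 2πf): 1/s  ✗
  momentum (p = mv): kg·m/s  ✗
  kinetic energy (E = ½mv²): kg·m²/s²  ✗

Only capacitance has units s⁴·A²/(kg·m²).

Answer: capacitance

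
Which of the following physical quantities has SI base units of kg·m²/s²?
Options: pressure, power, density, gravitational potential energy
Checking the SI base units of each option:
  pressure (P = F/A): kg/(m·s²)  ✗
  power (P = W/t): kg·m²/s³  ✗
  density (ρ = m/V): kg/m³  ✗
  gravitational potential energy (U = -GMm/r): kg·m²/s²  ✓ matches

Only gravitational potential energy has units kg·m²/s².

Answer: gravitational potential energy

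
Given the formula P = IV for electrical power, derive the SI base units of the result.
Units of each symbol in P = IV:
  I (current): A
  V (voltage, in volts): kg·m²/(s³·A)

Multiplying the contributions: [A] · [kg·m²/(s³·A)]
Adding exponents of each base unit: kg: 1, m: 2, s: -3
SI base units of electrical power: kg·m²/s³

Answer: kg·m²/s³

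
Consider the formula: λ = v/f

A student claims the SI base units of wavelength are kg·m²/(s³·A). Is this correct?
Units of each symbol in λ = v/f:
  v (wave speed): m/s
  f (frequency): 1/s  → in the denominator, contributes s

Multiplying the contributions: [m/s] · [s]
Adding exponents of each base unit: m: 1
SI base units of wavelength: m

The claimed units kg·m²/(s³·A) (exponents kg: 1, m: 2, s: -3, A: -1) do not match the derived units m (exponents m: 1), so the claim is incorrect.

Answer: No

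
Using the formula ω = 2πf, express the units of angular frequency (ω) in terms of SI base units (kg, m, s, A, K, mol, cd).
Units of each symbol in ω = 2πf:
  f (frequency): 1/s
  The factor 2π is dimensionless.

Multiplying the contributions: [1/s]
Adding exponents of each base unit: s: -1
SI base units of angular frequency: 1/s

Answer: 1/s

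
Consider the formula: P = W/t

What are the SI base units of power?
Units of each symbol in P = W/t:
  W (work): kg·m²/s²
  t (time): s  → in the denominator, contributes 1/s

Multiplying the contributions: [kg·m²/s²] · [1/s]
Adding exponents of each base unit: kg: 1, m: 2, s: -3
SI base units of power: kg·m²/s³

Answer: kg·m²/s³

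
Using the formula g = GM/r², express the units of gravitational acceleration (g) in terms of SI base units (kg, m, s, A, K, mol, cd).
Units of each symbol in g = GM/r²:
  G (gravitational constant): m³/(kg·s²)
  M (mass): kg
  r (distance): m  → to the power 2 in the denominator, contributes 1/m²

Multiplying the contributions: [m³/(kg·s²)] · [kg] · [1/m²]
Adding exponents of each base unit: m: 1, s: -2
SI base units of gravitational acceleration: m/s²

Answer: m/s²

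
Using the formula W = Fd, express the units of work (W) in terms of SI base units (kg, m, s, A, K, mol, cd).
Units of each symbol in W = Fd:
  F (force): kg·m/s²
  d (displacement): m

Multiplying the contributions: [kg·m/s²] · [m]
Adding exponents of each base unit: kg: 1, m: 2, s: -2
SI base units of work: kg·m²/s²

Answer: kg·m²/s²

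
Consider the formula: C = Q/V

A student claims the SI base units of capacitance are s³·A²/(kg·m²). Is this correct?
Units of each symbol in C = Q/V:
  Q (charge, in coulombs): s·A
  V (voltage, in volts): kg·m²/(s³·A)  → in the denominator, contributes s³·A/(kg·m²)

Multiplying the contributions: [s·A] · [s³·A/(kg·m²)]
Adding exponents of each base unit: kg: -1, m: -2, s: 4, A: 2
SI base units of capacitance: s⁴·A²/(kg·m²)

The claimed units s³·A²/(kg·m²) (exponents kg: -1, m: -2, s: 3, A: 2) do not match the derived units s⁴·A²/(kg·m²) (exponents kg: -1, m: -2, s: 4, A: 2), so the claim is incorrect.

Answer: No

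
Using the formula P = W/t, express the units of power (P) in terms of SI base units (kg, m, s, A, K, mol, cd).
Units of each symbol in P = W/t:
  W (work): kg·m²/s²
  t (time): s  → in the denominator, contributes 1/s

Multiplying the contributions: [kg·m²/s²] · [1/s]
Adding exponents of each base unit: kg: 1, m: 2, s: -3
SI base units of power: kg·m²/s³

Answer: kg·m²/s³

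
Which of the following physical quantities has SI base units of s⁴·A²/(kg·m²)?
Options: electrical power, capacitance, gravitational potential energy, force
Checking the SI base units of each option:
  electrical power (P = IV): kg·m²/s³  ✗
  capacitance (C = Q/V): s⁴·A²/(kg·m²)  ✓ matches
  gravitational potential energy (U = -GMm/r): kg·m²/s²  ✗
  force (F = ma): kg·m/s²  ✗

Only capacitance has units s⁴·A²/(kg·m²).

Answer: capacitance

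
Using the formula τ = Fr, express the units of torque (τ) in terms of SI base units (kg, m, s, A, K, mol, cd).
Units of each symbol in τ = Fr:
  F (force): kg·m/s²
  r (lever arm): m

Multiplying the contributions: [kg·m/s²] · [m]
Adding exponents of each base unit: kg: 1, m: 2, s: -2
SI base units of torque: kg·m²/s²

Answer: kg·m²/s²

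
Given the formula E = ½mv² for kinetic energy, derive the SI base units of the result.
Units of each symbol in E = ½mv²:
  m (mass): kg
  v (speed): m/s  → to the power 2, contributes m²/s²
  The factor ½ is dimensionless.

Multiplying the contributions: [kg] · [m²/s²]
Adding exponents of each base unit: kg: 1, m: 2, s: -2
SI base units of kinetic energy: kg·m²/s²

Answer: kg·m²/s²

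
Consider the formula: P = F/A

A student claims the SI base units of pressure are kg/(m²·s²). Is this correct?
Units of each symbol in P = F/A:
  F (force): kg·m/s²
  A (area): m²  → in the denominator, contributes 1/m²

Multiplying the contributions: [kg·m/s²] · [1/m²]
Adding exponents of each base unit: kg: 1, m: -1, s: -2
SI base units of pressure: kg/(m·s²)

The claimed units kg/(m²·s²) (exponents kg: 1, m: -2, s: -2) do not match the derived units kg/(m·s²) (exponents kg: 1, m: -1, s: -2), so the claim is incorrect.

Answer: No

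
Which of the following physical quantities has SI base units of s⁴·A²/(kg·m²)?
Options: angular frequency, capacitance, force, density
Checking the SI base units of each option:
  angular frequency (ω = 2πf): 1/s  ✗
  capacitance (C = Q/V): s⁴·A²/(kg·m²)  ✓ matches
  force (F = ma): kg·m/s²  ✗
  density (ρ = m/V): kg/m³  ✗

Only capacitance has units s⁴·A²/(kg·m²).

Answer: capacitance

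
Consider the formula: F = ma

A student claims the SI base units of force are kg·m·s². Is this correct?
Units of each symbol in F = ma:
  m (mass): kg
  a (acceleration): m/s²

Multiplying the contributions: [kg] · [m/s²]
Adding exponents of each base unit: kg: 1, m: 1, s: -2
SI base units of force: kg·m/s²

The claimed units kg·m·s² (exponents kg: 1, m: 1, s: 2) do not match the derived units kg·m/s² (exponents kg: 1, m: 1, s: -2), so the claim is incorrect.

Answer: No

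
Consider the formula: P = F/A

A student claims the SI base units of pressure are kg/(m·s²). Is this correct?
Units of each symbol in P = F/A:
  F (force): kg·m/s²
  A (area): m²  → in the denominator, contributes 1/m²

Multiplying the contributions: [kg·m/s²] · [1/m²]
Adding exponents of each base unit: kg: 1, m: -1, s: -2
SI base units of pressure: kg/(m·s²)

The claimed units kg/(m·s²) match the derived units, so the claim is correct.

Answer: Yes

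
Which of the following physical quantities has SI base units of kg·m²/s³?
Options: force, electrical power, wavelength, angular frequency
Checking the SI base units of each option:
  force (F = ma): kg·m/s²  ✗
  electrical power (P = IV): kg·m²/s³  ✓ matches
  wavelength (λ = v/f): m  ✗
  angular frequency (ω = 2πf): 1/s  ✗

Only electrical power has units kg·m²/s³.

Answer: electrical power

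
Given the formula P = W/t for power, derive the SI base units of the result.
Units of each symbol in P = W/t:
  W (work): kg·m²/s²
  t (time): s  → in the denominator, contributes 1/s

Multiplying the contributions: [kg·m²/s²] · [1/s]
Adding exponents of each base unit: kg: 1, m: 2, s: -3
SI base units of power: kg·m²/s³

Answer: kg·m²/s³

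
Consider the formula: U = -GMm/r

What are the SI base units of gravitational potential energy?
Units of each symbol in U = -GMm/r:
  G (gravitational constant): m³/(kg·s²)
  M (mass): kg
  m (mass): kg
  r (distance): m  → in the denominator, contributes 1/m
  The minus sign does not affect the units.

Multiplying the contributions: [m³/(kg·s²)] · [kg] · [kg] · [1/m]
Adding exponents of each base unit: kg: 1, m: 2, s: -2
SI base units of gravitational potential energy: kg·m²/s²

Answer: kg·m²/s²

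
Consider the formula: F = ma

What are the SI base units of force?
Units of each symbol in F = ma:
  m (mass): kg
  a (acceleration): m/s²

Multiplying the contributions: [kg] · [m/s²]
Adding exponents of each base unit: kg: 1, m: 1, s: -2
SI base units of force: kg·m/s²

Answer: kg·m/s²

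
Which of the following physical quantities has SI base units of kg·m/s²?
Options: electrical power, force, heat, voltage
Checking the SI base units of each option:
  electrical power (P = IV): kg·m²/s³  ✗
  force (F = ma): kg·m/s²  ✓ matches
  heat (Q = mcΔT): kg·m²/s²  ✗
  voltage (V = IR): kg·m²/(s³·A)  ✗

Only force has units kg·m/s².

Answer: force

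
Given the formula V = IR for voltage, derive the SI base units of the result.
Units of each symbol in V = IR:
  I (current): A
  R (resistance, in ohms): kg·m²/(s³·A²)

Multiplying the contributions: [A] · [kg·m²/(s³·A²)]
Adding exponents of each base unit: kg: 1, m: 2, s: -3, A: -1
SI base units of voltage: kg·m²/(s³·A)

Answer: kg·m²/(s³·A)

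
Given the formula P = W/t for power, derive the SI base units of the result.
Units of each symbol in P = W/t:
  W (work): kg·m²/s²
  t (time): s  → in the denominator, contributes 1/s

Multiplying the contributions: [kg·m²/s²] · [1/s]
Adding exponents of each base unit: kg: 1, m: 2, s: -3
SI base units of power: kg·m²/s³

Answer: kg·m²/s³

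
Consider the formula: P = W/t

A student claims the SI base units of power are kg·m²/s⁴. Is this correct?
Units of each symbol in P = W/t:
  W (work): kg·m²/s²
  t (time): s  → in the denominator, contributes 1/s

Multiplying the contributions: [kg·m²/s²] · [1/s]
Adding exponents of each base unit: kg: 1, m: 2, s: -3
SI base units of power: kg·m²/s³

The claimed units kg·m²/s⁴ (exponents kg: 1, m: 2, s: -4) do not match the derived units kg·m²/s³ (exponents kg: 1, m: 2, s: -3), so the claim is incorrect.

Answer: No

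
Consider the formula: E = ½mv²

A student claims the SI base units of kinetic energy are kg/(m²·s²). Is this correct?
Units of each symbol in E = ½mv²:
  m (mass): kg
  v (speed): m/s  → to the power 2, contributes m²/s²
  The factor ½ is dimensionless.

Multiplying the contributions: [kg] · [m²/s²]
Adding exponents of each base unit: kg: 1, m: 2, s: -2
SI base units of kinetic energy: kg·m²/s²

The claimed units kg/(m²·s²) (exponents kg: 1, m: -2, s: -2) do not match the derived units kg·m²/s² (exponents kg: 1, m: 2, s: -2), so the claim is incorrect.

Answer: No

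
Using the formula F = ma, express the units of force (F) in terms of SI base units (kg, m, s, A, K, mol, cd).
Units of each symbol in F = ma:
  m (mass): kg
  a (acceleration): m/s²

Multiplying the contributions: [kg] · [m/s²]
Adding exponents of each base unit: kg: 1, m: 1, s: -2
SI base units of force: kg·m/s²

Answer: kg·m/s²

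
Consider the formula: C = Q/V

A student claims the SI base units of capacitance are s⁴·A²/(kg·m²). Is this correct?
Units of each symbol in C = Q/V:
  Q (charge, in coulombs): s·A
  V (voltage, in volts): kg·m²/(s³·A)  → in the denominator, contributes s³·A/(kg·m²)

Multiplying the contributions: [s·A] · [s³·A/(kg·m²)]
Adding exponents of each base unit: kg: -1, m: -2, s: 4, A: 2
SI base units of capacitance: s⁴·A²/(kg·m²)

The claimed units s⁴·A²/(kg·m²) match the derived units, so the claim is correct.

Answer: Yes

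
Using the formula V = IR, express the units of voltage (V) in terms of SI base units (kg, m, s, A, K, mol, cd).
Units of each symbol in V = IR:
  I (current): A
  R (resistance, in ohms): kg·m²/(s³·A²)

Multiplying the contributions: [A] · [kg·m²/(s³·A²)]
Adding exponents of each base unit: kg: 1, m: 2, s: -3, A: -1
SI base units of voltage: kg·m²/(s³·A)

Answer: kg·m²/(s³·A)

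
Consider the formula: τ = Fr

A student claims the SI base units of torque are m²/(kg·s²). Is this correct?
Units of each symbol in τ = Fr:
  F (force): kg·m/s²
  r (lever arm): m

Multiplying the contributions: [kg·m/s²] · [m]
Adding exponents of each base unit: kg: 1, m: 2, s: -2
SI base units of torque: kg·m²/s²

The claimed units m²/(kg·s²) (exponents kg: -1, m: 2, s: -2) do not match the derived units kg·m²/s² (exponents kg: 1, m: 2, s: -2), so the claim is incorrect.

Answer: No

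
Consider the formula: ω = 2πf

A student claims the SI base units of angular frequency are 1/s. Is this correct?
Units of each symbol in ω = 2πf:
  f (frequency): 1/s
  The factor 2π is dimensionless.

Multiplying the contributions: [1/s]
Adding exponents of each base unit: s: -1
SI base units of angular frequency: 1/s

The claimed units 1/s match the derived units, so the claim is correct.

Answer: Yes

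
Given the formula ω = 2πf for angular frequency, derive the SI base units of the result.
Units of each symbol in ω = 2πf:
  f (frequency): 1/s
  The factor 2π is dimensionless.

Multiplying the contributions: [1/s]
Adding exponents of each base unit: s: -1
SI base units of angular frequency: 1/s

Answer: 1/s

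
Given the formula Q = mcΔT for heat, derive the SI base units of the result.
Units of each symbol in Q = mcΔT:
  m (mass): kg
  c (specific heat capacity, in J/(kg·K)): m²/(s²·K)
  ΔT (temperature change): K

Multiplying the contributions: [kg] · [m²/(s²·K)] · [K]
Adding exponents of each base unit: kg: 1, m: 2, s: -2
SI base units of heat: kg·m²/s²

Answer: kg·m²/s²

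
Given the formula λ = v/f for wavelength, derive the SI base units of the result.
Units of each symbol in λ = v/f:
  v (wave speed): m/s
  f (frequency): 1/s  → in the denominator, contributes s

Multiplying the contributions: [m/s] · [s]
Adding exponents of each base unit: m: 1
SI base units of wavelength: m

Answer: m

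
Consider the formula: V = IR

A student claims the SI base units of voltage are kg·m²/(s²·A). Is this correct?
Units of each symbol in V = IR:
  I (current): A
  R (resistance, in ohms): kg·m²/(s³·A²)

Multiplying the contributions: [A] · [kg·m²/(s³·A²)]
Adding exponents of each base unit: kg: 1, m: 2, s: -3, A: -1
SI base units of voltage: kg·m²/(s³·A)

The claimed units kg·m²/(s²·A) (exponents kg: 1, m: 2, s: -2, A: -1) do not match the derived units kg·m²/(s³·A) (exponents kg: 1, m: 2, s: -3, A: -1), so the claim is incorrect.

Answer: No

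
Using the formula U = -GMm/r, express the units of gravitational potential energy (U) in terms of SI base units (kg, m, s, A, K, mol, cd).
Units of each symbol in U = -GMm/r:
  G (gravitational constant): m³/(kg·s²)
  M (mass): kg
  m (mass): kg
  r (distance): m  → in the denominator, contributes 1/m
  The minus sign does not affect the units.

Multiplying the contributions: [m³/(kg·s²)] · [kg] · [kg] · [1/m]
Adding exponents of each base unit: kg: 1, m: 2, s: -2
SI base units of gravitational potential energy: kg·m²/s²

Answer: kg·m²/s²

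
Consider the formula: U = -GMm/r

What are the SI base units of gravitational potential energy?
Units of each symbol in U = -GMm/r:
  G (gravitational constant): m³/(kg·s²)
  M (mass): kg
  m (mass): kg
  r (distance): m  → in the denominator, contributes 1/m
  The minus sign does not affect the units.

Multiplying the contributions: [m³/(kg·s²)] · [kg] · [kg] · [1/m]
Adding exponents of each base unit: kg: 1, m: 2, s: -2
SI base units of gravitational potential energy: kg·m²/s²

Answer: kg·m²/s²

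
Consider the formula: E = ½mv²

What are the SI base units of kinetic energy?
Units of each symbol in E = ½mv²:
  m (mass): kg
  v (speed): m/s  → to the power 2, contributes m²/s²
  The factor ½ is dimensionless.

Multiplying the contributions: [kg] · [m²/s²]
Adding exponents of each base unit: kg: 1, m: 2, s: -2
SI base units of kinetic energy: kg·m²/s²

Answer: kg·m²/s²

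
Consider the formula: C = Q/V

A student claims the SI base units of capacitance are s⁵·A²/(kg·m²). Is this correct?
Units of each symbol in C = Q/V:
  Q (charge, in coulombs): s·A
  V (voltage, in volts): kg·m²/(s³·A)  → in the denominator, contributes s³·A/(kg·m²)

Multiplying the contributions: [s·A] · [s³·A/(kg·m²)]
Adding exponents of each base unit: kg: -1, m: -2, s: 4, A: 2
SI base units of capacitance: s⁴·A²/(kg·m²)

The claimed units s⁵·A²/(kg·m²) (exponents kg: -1, m: -2, s: 5, A: 2) do not match the derived units s⁴·A²/(kg·m²) (exponents kg: -1, m: -2, s: 4, A: 2), so the claim is incorrect.

Answer: No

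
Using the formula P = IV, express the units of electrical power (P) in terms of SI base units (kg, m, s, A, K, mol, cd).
Units of each symbol in P = IV:
  I (current): A
  V (voltage, in volts): kg·m²/(s³·A)

Multiplying the contributions: [A] · [kg·m²/(s³·A)]
Adding exponents of each base unit: kg: 1, m: 2, s: -3
SI base units of electrical power: kg·m²/s³

Answer: kg·m²/s³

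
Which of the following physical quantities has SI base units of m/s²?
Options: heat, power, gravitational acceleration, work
Checking the SI base units of each option:
  heat (Q = mcΔT): kg·m²/s²  ✗
  power (P = W/t): kg·m²/s³  ✗
  gravitational acceleration (g = GM/r²): m/s²  ✓ matches
  work (W = Fd): kg·m²/s²  ✗

Only gravitational acceleration has units m/s².

Answer: gravitational acceleration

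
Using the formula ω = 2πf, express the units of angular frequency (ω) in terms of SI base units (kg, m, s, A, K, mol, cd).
Units of each symbol in ω = 2πf:
  f (frequency): 1/s
  The factor 2π is dimensionless.

Multiplying the contributions: [1/s]
Adding exponents of each base unit: s: -1
SI base units of angular frequency: 1/s

Answer: 1/s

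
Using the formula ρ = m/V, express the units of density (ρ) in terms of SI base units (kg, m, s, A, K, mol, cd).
Units of each symbol in ρ = m/V:
  m (mass): kg
  V (volume): m³  → in the denominator, contributes 1/m³

Multiplying the contributions: [kg] · [1/m³]
Adding exponents of each base unit: kg: 1, m: -3
SI base units of density: kg/m³

Answer: kg/m³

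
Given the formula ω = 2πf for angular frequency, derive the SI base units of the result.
Units of each symbol in ω = 2πf:
  f (frequency): 1/s
  The factor 2π is dimensionless.

Multiplying the contributions: [1/s]
Adding exponents of each base unit: s: -1
SI base units of angular frequency: 1/s

Answer: 1/s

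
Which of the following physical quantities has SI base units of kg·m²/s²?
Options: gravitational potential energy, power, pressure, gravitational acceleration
Checking the SI base units of each option:
  gravitational potential energy (U = -GMm/r): kg·m²/s²  ✓ matches
  power (P = W/t): kg·m²/s³  ✗
  pressure (P = F/A): kg/(m·s²)  ✗
  gravitational acceleration (g = GM/r²): m/s²  ✗

Only gravitational potential energy has units kg·m²/s².

Answer: gravitational potential energy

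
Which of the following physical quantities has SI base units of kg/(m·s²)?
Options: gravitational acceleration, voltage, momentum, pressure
Checking the SI base units of each option:
  gravitational acceleration (g = GM/r²): m/s²  ✗
  voltage (V = IR): kg·m²/(s³·A)  ✗
  momentum (p = mv): kg·m/s  ✗
  pressure (P = F/A): kg/(m·s²)  ✓ matches

Only pressure has units kg/(m·s²).

Answer: pressure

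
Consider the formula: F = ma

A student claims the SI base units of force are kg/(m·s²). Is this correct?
Units of each symbol in F = ma:
  m (mass): kg
  a (acceleration): m/s²

Multiplying the contributions: [kg] · [m/s²]
Adding exponents of each base unit: kg: 1, m: 1, s: -2
SI base units of force: kg·m/s²

The claimed units kg/(m·s²) (exponents kg: 1, m: -1, s: -2) do not match the derived units kg·m/s² (exponents kg: 1, m: 1, s: -2), so the claim is incorrect.

Answer: No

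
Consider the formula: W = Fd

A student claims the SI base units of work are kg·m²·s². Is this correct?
Units of each symbol in W = Fd:
  F (force): kg·m/s²
  d (displacement): m

Multiplying the contributions: [kg·m/s²] · [m]
Adding exponents of each base unit: kg: 1, m: 2, s: -2
SI base units of work: kg·m²/s²

The claimed units kg·m²·s² (exponents kg: 1, m: 2, s: 2) do not match the derived units kg·m²/s² (exponents kg: 1, m: 2, s: -2), so the claim is incorrect.

Answer: No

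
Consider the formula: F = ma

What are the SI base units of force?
Units of each symbol in F = ma:
  m (mass): kg
  a (acceleration): m/s²

Multiplying the contributions: [kg] · [m/s²]
Adding exponents of each base unit: kg: 1, m: 1, s: -2
SI base units of force: kg·m/s²

Answer: kg·m/s²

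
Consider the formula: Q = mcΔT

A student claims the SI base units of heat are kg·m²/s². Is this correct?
Units of each symbol in Q = mcΔT:
  m (mass): kg
  c (specific heat capacity, in J/(kg·K)): m²/(s²·K)
  ΔT (temperature change): K

Multiplying the contributions: [kg] · [m²/(s²·K)] · [K]
Adding exponents of each base unit: kg: 1, m: 2, s: -2
SI base units of heat: kg·m²/s²

The claimed units kg·m²/s² match the derived units, so the claim is correct.

Answer: Yes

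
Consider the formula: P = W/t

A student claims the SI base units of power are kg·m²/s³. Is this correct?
Units of each symbol in P = W/t:
  W (work): kg·m²/s²
  t (time): s  → in the denominator, contributes 1/s

Multiplying the contributions: [kg·m²/s²] · [1/s]
Adding exponents of each base unit: kg: 1, m: 2, s: -3
SI base units of power: kg·m²/s³

The claimed units kg·m²/s³ match the derived units, so the claim is correct.

Answer: Yes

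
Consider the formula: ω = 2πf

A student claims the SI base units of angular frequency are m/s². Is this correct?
Units of each symbol in ω = 2πf:
  f (frequency): 1/s
  The factor 2π is dimensionless.

Multiplying the contributions: [1/s]
Adding exponents of each base unit: s: -1
SI base units of angular frequency: 1/s

The claimed units m/s² (exponents m: 1, s: -2) do not match the derived units 1/s (exponents s: -1), so the claim is incorrect.

Answer: No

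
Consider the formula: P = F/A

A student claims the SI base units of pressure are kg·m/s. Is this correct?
Units of each symbol in P = F/A:
  F (force): kg·m/s²
  A (area): m²  → in the denominator, contributes 1/m²

Multiplying the contributions: [kg·m/s²] · [1/m²]
Adding exponents of each base unit: kg: 1, m: -1, s: -2
SI base units of pressure: kg/(m·s²)

The claimed units kg·m/s (exponents kg: 1, m: 1, s: -1) do not match the derived units kg/(m·s²) (exponents kg: 1, m: -1, s: -2), so the claim is incorrect.

Answer: No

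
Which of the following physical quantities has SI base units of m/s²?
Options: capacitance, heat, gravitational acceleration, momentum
Checking the SI base units of each option:
  capacitance (C = Q/V): s⁴·A²/(kg·m²)  ✗
  heat (Q = mcΔT): kg·m²/s²  ✗
  gravitational acceleration (g = GM/r²): m/s²  ✓ matches
  momentum (p = mv): kg·m/s  ✗

Only gravitational acceleration has units m/s².

Answer: gravitational acceleration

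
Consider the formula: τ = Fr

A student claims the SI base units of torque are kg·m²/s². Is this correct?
Units of each symbol in τ = Fr:
  F (force): kg·m/s²
  r (lever arm): m

Multiplying the contributions: [kg·m/s²] · [m]
Adding exponents of each base unit: kg: 1, m: 2, s: -2
SI base units of torque: kg·m²/s²

The claimed units kg·m²/s² match the derived units, so the claim is correct.

Answer: Yes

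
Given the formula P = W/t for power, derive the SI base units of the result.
Units of each symbol in P = W/t:
  W (work): kg·m²/s²
  t (time): s  → in the denominator, contributes 1/s

Multiplying the contributions: [kg·m²/s²] · [1/s]
Adding exponents of each base unit: kg: 1, m: 2, s: -3
SI base units of power: kg·m²/s³

Answer: kg·m²/s³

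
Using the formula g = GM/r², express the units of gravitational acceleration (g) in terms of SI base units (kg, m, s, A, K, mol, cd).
Units of each symbol in g = GM/r²:
  G (gravitational constant): m³/(kg·s²)
  M (mass): kg
  r (distance): m  → to the power 2 in the denominator, contributes 1/m²

Multiplying the contributions: [m³/(kg·s²)] · [kg] · [1/m²]
Adding exponents of each base unit: m: 1, s: -2
SI base units of gravitational acceleration: m/s²

Answer: m/s²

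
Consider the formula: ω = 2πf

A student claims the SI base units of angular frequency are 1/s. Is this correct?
Units of each symbol in ω = 2πf:
  f (frequency): 1/s
  The factor 2π is dimensionless.

Multiplying the contributions: [1/s]
Adding exponents of each base unit: s: -1
SI base units of angular frequency: 1/s

The claimed units 1/s match the derived units, so the claim is correct.

Answer: Yes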